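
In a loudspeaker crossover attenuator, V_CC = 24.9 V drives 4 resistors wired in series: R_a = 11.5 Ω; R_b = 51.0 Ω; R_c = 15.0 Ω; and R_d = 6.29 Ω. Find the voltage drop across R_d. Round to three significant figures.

Series total: ΣR = 11.5 + 51.0 + 15.0 + 6.29 = 83.79 Ω.
By the voltage-divider rule, V = 24.9 × 6.290/83.79 = 1.869 V.

V ≈ 1.87 V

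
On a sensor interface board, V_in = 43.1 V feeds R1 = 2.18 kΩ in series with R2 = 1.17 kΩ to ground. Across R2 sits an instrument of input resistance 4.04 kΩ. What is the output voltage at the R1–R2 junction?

The load sits in parallel with R2, giving an effective lower resistance R2' = R2·R_L/(R2+R_L) = 0.9073 kΩ.
Then V_out = V_in · R2'/(R1 + R2') = 43.1 × 0.9073/3.087 = 12.67 V.
(Unloaded it would be 15.1 V; the load pulls it down.)

V_out ≈ 12.7 V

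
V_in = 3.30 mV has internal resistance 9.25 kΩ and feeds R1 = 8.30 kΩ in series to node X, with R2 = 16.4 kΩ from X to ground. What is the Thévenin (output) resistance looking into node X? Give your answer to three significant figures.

R1' = 9.25 + 8.30 = 17.55 kΩ (source resistance + R1).
Zeroing V_in shorts the top of R1' to ground, so R_th = R1' ‖ R2 = 8.478 kΩ.

R_th ≈ 8.48 kΩ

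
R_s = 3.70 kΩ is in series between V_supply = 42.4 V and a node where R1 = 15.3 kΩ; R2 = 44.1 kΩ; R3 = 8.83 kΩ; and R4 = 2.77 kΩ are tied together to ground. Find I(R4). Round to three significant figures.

Parallel bank: R_p = 1/(1/15.3 + 1/44.1 + 1/8.83 + 1/2.77) = 1.778 kΩ.
V_A = 42.4 × 1.778/5.478 = 13.76 V.
I(R4) = V_A / R4 = 13.76/2.77 = 4.969 mA.
(Check via current divider: I_total = 7.739 mA; share G_k/ΣG = 0.6420 → same result.)

I ≈ 4.97 mA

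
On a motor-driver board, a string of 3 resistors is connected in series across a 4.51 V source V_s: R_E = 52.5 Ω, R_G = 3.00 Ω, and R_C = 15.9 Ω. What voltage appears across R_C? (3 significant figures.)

ΣR = 52.5 + 3.00 + 15.9 = 71.40 Ω.
By the voltage-divider rule, V = 4.51 × 15.90/71.40 = 1.004 V.

V ≈ 1.00 V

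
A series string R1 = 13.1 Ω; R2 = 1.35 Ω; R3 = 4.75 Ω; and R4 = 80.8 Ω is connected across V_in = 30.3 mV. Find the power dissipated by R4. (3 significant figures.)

The common current is I = 30.3/100.0 = 0.3030 mA.
V(R4) = I·R = 24.48 mV; P = V·I = 24.48 × 0.3030 = 7.418 µW.

P ≈ 7.42 µW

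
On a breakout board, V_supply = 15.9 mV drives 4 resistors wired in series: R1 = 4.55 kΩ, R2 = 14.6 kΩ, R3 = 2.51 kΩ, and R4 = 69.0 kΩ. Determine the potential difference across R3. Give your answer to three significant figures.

V ≈ 0.440 mV

Series total: ΣR = 4.55 + 14.6 + 2.51 + 69.0 = 90.66 kΩ.
By the voltage-divider rule, V = 15.9 × 2.510/90.66 = 0.4402 mV.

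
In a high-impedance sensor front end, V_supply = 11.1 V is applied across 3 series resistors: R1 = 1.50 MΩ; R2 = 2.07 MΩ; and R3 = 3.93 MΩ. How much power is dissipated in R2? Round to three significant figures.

P ≈ 4.53 µW

ΣR = 7.500 MΩ → I = 11.1/7.500 = 1.480 µA.
P(R2) = I²·R2 = (1.480)² × 2.07 = 4.534 µW.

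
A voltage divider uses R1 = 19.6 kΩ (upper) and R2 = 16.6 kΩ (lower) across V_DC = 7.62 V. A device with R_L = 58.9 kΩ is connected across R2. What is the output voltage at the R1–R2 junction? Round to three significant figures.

R2 ‖ R_L = (16.6 × 58.9)/(16.6 + 58.9) = 12.95 kΩ.
Voltage divider with the loaded lower leg: V_out = 7.62 × 12.95/(19.6 + 12.95) = 7.62 × 0.3979 = 3.032 V.

V_out ≈ 3.03 V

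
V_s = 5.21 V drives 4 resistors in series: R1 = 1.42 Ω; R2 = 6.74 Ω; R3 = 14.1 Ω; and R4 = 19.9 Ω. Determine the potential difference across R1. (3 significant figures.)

ΣR = 1.42 + 6.74 + 14.1 + 19.9 = 42.16 Ω.
By the voltage-divider rule, V = 5.21 × 1.420/42.16 = 0.1755 V.

V ≈ 0.175 V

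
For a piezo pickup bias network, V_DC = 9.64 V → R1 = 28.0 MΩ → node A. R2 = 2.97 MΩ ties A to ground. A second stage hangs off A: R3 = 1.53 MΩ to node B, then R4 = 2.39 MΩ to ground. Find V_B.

V_B ≈ 0.335 V

The second stage (R3 + R4 = 3.920 MΩ) loads node A in parallel with R2.
Effective lower resistance at A: R2 ‖ 3.920 = 1.690 MΩ.
V_A = 9.64 × 1.690/(28.0 + 1.690) = 0.5486 V.
V_B = V_A × 0.6097 = 0.3345 V.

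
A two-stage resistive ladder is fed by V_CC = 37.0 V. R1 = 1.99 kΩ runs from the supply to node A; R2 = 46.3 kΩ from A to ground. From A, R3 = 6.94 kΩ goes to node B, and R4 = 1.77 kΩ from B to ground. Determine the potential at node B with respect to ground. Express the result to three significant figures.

V_B ≈ 5.91 V

Node A sees R2 in parallel with the series input of stage 2, R3 + R4 = 8.710 kΩ.
R2 ‖ (R3+R4) = 7.331 kΩ.
First divider: V_A = V_CC · 7.331/(1.99 + 7.331) = 29.10 V.
V_B = V_A × 0.2032 = 5.914 V.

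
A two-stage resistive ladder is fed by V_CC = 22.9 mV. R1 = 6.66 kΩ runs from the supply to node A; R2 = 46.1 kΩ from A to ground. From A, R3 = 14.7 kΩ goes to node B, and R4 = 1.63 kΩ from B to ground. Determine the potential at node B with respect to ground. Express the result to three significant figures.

The second stage (R3 + R4 = 16.33 kΩ) loads node A in parallel with R2.
R2 ‖ (R3+R4) = 12.06 kΩ.
So V_A = 22.9 × 0.6442 = 14.75 mV.
V_B = V_A × 0.09982 = 1.473 mV.

V_B ≈ 1.47 mV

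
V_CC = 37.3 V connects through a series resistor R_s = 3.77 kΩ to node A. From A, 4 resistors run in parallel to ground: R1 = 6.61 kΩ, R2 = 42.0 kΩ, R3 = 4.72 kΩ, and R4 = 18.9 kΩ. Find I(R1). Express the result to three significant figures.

Parallel bank: R_p = 1/(1/6.61 + 1/42.0 + 1/4.72 + 1/18.9) = 2.273 kΩ.
Node voltage V_A = V_CC · R_p/(R_s + R_p) = 37.3 × 0.3762 = 14.03 V.
I(R1) = V_A / R1 = 14.03/6.61 = 2.123 mA.

I ≈ 2.12 mA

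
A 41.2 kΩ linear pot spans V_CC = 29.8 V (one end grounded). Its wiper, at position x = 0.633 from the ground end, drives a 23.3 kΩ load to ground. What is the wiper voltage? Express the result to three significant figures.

Lower segment x·R_p = 26.08 kΩ; upper segment (1−x)·R_p = 15.12 kΩ.
Lower segment in parallel with the load: 26.08 ‖ 23.3 = 12.31 kΩ.
Then V_out = V_CC · 12.31/(15.12 + 12.31) = 13.37 V.

V_out ≈ 13.4 V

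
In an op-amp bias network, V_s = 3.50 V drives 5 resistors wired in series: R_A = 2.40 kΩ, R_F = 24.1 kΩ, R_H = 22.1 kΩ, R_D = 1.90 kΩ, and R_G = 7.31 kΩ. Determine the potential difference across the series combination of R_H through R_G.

Series total: ΣR = 2.40 + 24.1 + 22.1 + 1.90 + 7.31 = 57.81 kΩ.
R_{R_H..R_G} = 22.1 + 1.90 + 7.31 = 31.31 kΩ.
V = V_s · R/ΣR = 3.50 × 0.5416 = 1.896 V.

V ≈ 1.90 V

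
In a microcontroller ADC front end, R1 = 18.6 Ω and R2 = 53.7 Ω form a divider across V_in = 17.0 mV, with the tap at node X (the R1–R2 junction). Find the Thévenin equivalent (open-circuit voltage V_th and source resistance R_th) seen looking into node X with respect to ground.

V_th ≈ 12.6 mV, R_th ≈ 13.8 Ω

With X open, the divider is unloaded: V_th = 17.0 × 53.7/72.30 = 12.63 mV.
Looking into X with the source shorted: R_th = R1·R2/(R1+R2) = 18.60 × 53.7/72.30 = 13.81 Ω.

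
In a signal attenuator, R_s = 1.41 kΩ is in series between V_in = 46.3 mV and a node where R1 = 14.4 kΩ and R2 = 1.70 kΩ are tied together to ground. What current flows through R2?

I ≈ 14.1 µA

Combine the parallel branches: R_p = (1/14.4 + 1/1.70)⁻¹ = 1.520 kΩ.
Node voltage V_A = V_in · R_p/(R_s + R_p) = 46.3 × 0.5189 = 24.02 mV.
Branch current I = V_A/R2 = 24.02/1.70 = 14.13 µA.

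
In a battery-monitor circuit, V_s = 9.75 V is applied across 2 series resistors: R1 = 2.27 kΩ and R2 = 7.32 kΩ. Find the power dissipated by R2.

P ≈ 7.57 mW

The common current is I = 9.75/9.590 = 1.017 mA.
P = I²R = 1.034 × 7.32 = 7.566 mW.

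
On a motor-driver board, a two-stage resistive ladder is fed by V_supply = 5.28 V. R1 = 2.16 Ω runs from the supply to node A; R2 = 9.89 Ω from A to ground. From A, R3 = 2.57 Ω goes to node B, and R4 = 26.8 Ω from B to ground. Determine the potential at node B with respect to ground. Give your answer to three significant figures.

V_B ≈ 3.73 V

The second stage (R3 + R4 = 29.37 Ω) loads node A in parallel with R2.
Effective lower resistance at A: R2 ‖ 29.37 = 7.399 Ω.
V_A = 5.28 × 7.399/(2.16 + 7.399) = 4.087 V.
Stage 2 is unloaded, so V_B = V_A · R4/(R3+R4) = 4.087 × 26.8/29.37 = 3.729 V.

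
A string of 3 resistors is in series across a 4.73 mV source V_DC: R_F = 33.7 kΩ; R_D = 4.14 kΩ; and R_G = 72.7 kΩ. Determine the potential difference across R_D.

Series total: ΣR = 33.7 + 4.14 + 72.7 = 110.5 kΩ.
Voltage divider: V = V_DC · (4.140 / 110.5) = 4.73 × 0.03745 = 0.1772 mV.

V ≈ 0.177 mV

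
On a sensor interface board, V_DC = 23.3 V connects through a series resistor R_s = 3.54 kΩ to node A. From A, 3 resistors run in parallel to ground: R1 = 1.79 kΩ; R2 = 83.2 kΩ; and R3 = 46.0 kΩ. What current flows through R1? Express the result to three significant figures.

Combine the parallel branches: R_p = (1/1.79 + 1/83.2 + 1/46.0)⁻¹ = 1.688 kΩ.
V_A by voltage divider: V_A = 23.3 × 1.688/(3.54 + 1.688) = 7.523 V.
I(R1) = V_A / R1 = 7.523/1.79 = 4.203 mA.
(Check via current divider: I_total = 4.457 mA; share G_k/ΣG = 0.9430 → same result.)

I ≈ 4.20 mA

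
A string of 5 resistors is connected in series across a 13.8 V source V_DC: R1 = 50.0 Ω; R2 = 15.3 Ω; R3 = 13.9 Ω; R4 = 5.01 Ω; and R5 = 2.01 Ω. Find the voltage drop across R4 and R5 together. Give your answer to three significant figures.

Total series resistance ΣR = 50.0 + 15.3 + 13.9 + 5.01 + 2.01 = 86.22 Ω.
R_{R4..R5} = 5.01 + 2.01 = 7.020 Ω.
V = V_DC · R/ΣR = 13.8 × 0.08142 = 1.124 V.

V ≈ 1.12 V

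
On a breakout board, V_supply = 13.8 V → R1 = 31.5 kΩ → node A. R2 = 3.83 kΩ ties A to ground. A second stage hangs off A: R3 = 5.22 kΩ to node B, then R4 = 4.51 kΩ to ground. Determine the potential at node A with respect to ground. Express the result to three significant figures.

Node A sees R2 in parallel with the series input of stage 2, R3 + R4 = 9.730 kΩ.
Effective lower resistance at A: R2 ‖ 9.730 = 2.748 kΩ.
First divider: V_A = V_supply · 2.748/(31.5 + 2.748) = 1.107 V.

V_A ≈ 1.11 V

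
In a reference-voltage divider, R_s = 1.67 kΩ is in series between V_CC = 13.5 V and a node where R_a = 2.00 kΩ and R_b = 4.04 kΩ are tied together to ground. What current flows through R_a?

I ≈ 3.00 mA

Combine the parallel branches: R_p = (1/2.00 + 1/4.04)⁻¹ = 1.338 kΩ.
V_A by voltage divider: V_A = 13.5 × 1.338/(1.67 + 1.338) = 6.004 V.
I(R_a) = V_A / R_a = 6.004/2.00 = 3.002 mA.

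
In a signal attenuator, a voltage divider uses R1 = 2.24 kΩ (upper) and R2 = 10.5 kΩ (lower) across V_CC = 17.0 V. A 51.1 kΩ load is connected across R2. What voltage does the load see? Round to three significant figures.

R2 ‖ R_L = (10.5 × 51.1)/(10.5 + 51.1) = 8.710 kΩ.
Voltage divider with the loaded lower leg: V_out = 17.0 × 8.710/(2.24 + 8.710) = 17.0 × 0.7954 = 13.52 V.

V_out ≈ 13.5 V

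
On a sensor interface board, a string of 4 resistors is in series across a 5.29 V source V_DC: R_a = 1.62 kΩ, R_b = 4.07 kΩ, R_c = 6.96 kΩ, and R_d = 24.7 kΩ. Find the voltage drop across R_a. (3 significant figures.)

ΣR = 1.62 + 4.07 + 6.96 + 24.7 = 37.35 kΩ.
By the voltage-divider rule, V = 5.29 × 1.620/37.35 = 0.2294 V.

V ≈ 0.229 V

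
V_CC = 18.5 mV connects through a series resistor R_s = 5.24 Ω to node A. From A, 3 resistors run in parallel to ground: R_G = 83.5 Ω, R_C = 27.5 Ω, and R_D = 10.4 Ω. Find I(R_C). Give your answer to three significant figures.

Parallel bank: R_p = 1/(1/83.5 + 1/27.5 + 1/10.4) = 6.921 Ω.
V_A = 18.5 × 6.921/12.16 = 10.53 mV.
I(R_C) = V_A / R_C = 10.53/27.5 = 0.3829 mA.

I ≈ 0.383 mA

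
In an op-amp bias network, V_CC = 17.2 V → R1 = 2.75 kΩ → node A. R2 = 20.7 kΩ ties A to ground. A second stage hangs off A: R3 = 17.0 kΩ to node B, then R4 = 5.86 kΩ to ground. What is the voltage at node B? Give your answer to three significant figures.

V_B ≈ 3.52 V

Node A sees R2 in parallel with the series input of stage 2, R3 + R4 = 22.86 kΩ.
Effective lower resistance at A: R2 ‖ 22.86 = 10.86 kΩ.
V_A = 17.2 × 10.86/(2.75 + 10.86) = 13.73 V.
Stage 2 is unloaded, so V_B = V_A · R4/(R3+R4) = 13.73 × 5.86/22.86 = 3.518 V.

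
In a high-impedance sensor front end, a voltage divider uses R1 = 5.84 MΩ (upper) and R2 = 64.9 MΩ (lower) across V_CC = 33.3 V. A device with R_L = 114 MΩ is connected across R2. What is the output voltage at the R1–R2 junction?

First combine the lower leg with the load: R2 ‖ R_L = 41.36 MΩ.
Voltage divider with the loaded lower leg: V_out = 33.3 × 41.36/(5.84 + 41.36) = 33.3 × 0.8763 = 29.18 V.
(Unloaded it would be 30.6 V; the load pulls it down.)

V_out ≈ 29.2 V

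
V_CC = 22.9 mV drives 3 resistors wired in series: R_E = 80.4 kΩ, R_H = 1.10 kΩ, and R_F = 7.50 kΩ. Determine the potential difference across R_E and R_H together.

V ≈ 21.0 mV

Total series resistance ΣR = 80.4 + 1.10 + 7.50 = 89.00 kΩ.
R_{R_E..R_H} = 80.4 + 1.10 = 81.50 kΩ.
By the voltage-divider rule, V = 22.9 × 81.50/89.00 = 20.97 mV.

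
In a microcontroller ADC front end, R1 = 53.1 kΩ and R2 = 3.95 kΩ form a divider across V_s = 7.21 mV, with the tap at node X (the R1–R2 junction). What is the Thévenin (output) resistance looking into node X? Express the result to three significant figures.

Looking into X with the source shorted: R_th = R1·R2/(R1+R2) = 53.10 × 3.95/57.05 = 3.677 kΩ.

R_th ≈ 3.68 kΩ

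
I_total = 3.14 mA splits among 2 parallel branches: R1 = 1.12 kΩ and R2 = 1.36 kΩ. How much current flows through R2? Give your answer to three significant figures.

With just two branches, the current splits inversely with resistance.
I(R2) = 3.14 × 1.12/(1.12 + 1.36) = 3.14 × 0.4516 = 1.418 mA.

I ≈ 1.42 mA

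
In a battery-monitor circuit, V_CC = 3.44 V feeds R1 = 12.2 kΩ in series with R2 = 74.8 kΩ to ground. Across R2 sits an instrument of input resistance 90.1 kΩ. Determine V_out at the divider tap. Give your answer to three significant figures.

V_out ≈ 2.65 V

The load sits in parallel with R2, giving an effective lower resistance R2' = R2·R_L/(R2+R_L) = 40.87 kΩ.
Now apply the divider: V_out = 3.44 × 0.7701 = 2.649 V.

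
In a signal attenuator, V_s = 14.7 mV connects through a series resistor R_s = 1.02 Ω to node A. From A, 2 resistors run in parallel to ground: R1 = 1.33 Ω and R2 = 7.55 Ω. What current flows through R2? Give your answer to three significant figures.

Equivalent of the parallel group: R_p = 1.131 Ω.
V_A by voltage divider: V_A = 14.7 × 1.131/(1.02 + 1.131) = 7.729 mV.
I(R2) = V_A / R2 = 7.729/7.55 = 1.024 mA.

I ≈ 1.02 mA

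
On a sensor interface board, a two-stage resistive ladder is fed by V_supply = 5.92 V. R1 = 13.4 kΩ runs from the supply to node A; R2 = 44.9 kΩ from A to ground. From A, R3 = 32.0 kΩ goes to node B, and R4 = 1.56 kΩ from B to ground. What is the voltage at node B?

V_B ≈ 0.162 V

The second stage (R3 + R4 = 33.56 kΩ) loads node A in parallel with R2.
R2 ‖ (R3+R4) = 19.21 kΩ.
So V_A = 5.92 × 0.5890 = 3.487 V.
V_B = V_A × 0.04648 = 0.1621 V.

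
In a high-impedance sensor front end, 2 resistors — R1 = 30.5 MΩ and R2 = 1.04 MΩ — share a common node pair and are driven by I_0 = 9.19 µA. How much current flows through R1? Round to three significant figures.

I ≈ 0.303 µA

Two-branch current divider: I_k = I_0 · R_other/(R_1 + R_2).
So I = 9.19 × 1.04/31.54 = 0.3030 µA.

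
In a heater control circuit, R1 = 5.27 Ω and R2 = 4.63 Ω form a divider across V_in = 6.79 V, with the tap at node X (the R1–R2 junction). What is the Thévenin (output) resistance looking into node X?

R_th ≈ 2.46 Ω

With V_in suppressed (replaced by a short), R_th = R1 ‖ R2 = (5.270 × 4.63)/(5.270 + 4.63) = 2.465 Ω.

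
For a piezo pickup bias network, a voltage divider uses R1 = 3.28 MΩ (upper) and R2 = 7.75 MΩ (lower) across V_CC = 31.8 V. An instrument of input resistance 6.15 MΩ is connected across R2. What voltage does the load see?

The load sits in parallel with R2, giving an effective lower resistance R2' = R2·R_L/(R2+R_L) = 3.429 MΩ.
Voltage divider with the loaded lower leg: V_out = 31.8 × 3.429/(3.28 + 3.429) = 31.8 × 0.5111 = 16.25 V.
(Unloaded it would be 22.3 V; the load pulls it down.)

V_out ≈ 16.3 V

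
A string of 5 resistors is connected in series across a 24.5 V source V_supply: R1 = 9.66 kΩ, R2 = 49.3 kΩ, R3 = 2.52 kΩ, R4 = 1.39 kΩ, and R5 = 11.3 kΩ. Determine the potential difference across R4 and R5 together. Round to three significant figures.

Series total: ΣR = 9.66 + 49.3 + 2.52 + 1.39 + 11.3 = 74.17 kΩ.
R_{R4..R5} = 1.39 + 11.3 = 12.69 kΩ.
Voltage divider: V = V_supply · (12.69 / 74.17) = 24.5 × 0.1711 = 4.192 V.

V ≈ 4.19 V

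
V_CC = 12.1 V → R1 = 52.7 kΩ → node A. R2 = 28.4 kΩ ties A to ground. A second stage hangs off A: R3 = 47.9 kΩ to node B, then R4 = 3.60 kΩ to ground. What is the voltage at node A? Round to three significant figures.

Looking into the second stage from A: R3 + R4 = 51.50 kΩ appears in parallel with R2.
R2 ‖ (R3+R4) = 18.31 kΩ.
First divider: V_A = V_CC · 18.31/(52.7 + 18.31) = 3.119 V.

V_A ≈ 3.12 V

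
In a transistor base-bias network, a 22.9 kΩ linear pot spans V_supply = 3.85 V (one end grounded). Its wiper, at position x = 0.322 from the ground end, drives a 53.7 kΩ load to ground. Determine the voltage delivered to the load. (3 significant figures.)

Split the track: R_lower = x·R_p = 7.374 kΩ, R_upper = (1−x)·R_p = 15.53 kΩ.
(x·R_p) ‖ R_L = 6.484 kΩ.
Loaded-divider output: V_out = 3.85 × 0.2946 = 1.134 V.

V_out ≈ 1.13 V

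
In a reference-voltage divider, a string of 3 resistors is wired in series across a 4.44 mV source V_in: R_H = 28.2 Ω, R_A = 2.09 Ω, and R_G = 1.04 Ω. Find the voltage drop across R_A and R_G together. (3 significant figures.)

Series total: ΣR = 28.2 + 2.09 + 1.04 = 31.33 Ω.
R_{R_A..R_G} = 2.09 + 1.04 = 3.130 Ω.
By the voltage-divider rule, V = 4.44 × 3.130/31.33 = 0.4436 mV.

V ≈ 0.444 mV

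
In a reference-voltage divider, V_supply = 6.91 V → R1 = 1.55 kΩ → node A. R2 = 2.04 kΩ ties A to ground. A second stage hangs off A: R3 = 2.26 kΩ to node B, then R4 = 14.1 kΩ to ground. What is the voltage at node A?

V_A ≈ 3.73 V

The second stage (R3 + R4 = 16.36 kΩ) loads node A in parallel with R2.
Effective lower resistance at A: R2 ‖ 16.36 = 1.814 kΩ.
V_A = 6.91 × 1.814/(1.55 + 1.814) = 3.726 V.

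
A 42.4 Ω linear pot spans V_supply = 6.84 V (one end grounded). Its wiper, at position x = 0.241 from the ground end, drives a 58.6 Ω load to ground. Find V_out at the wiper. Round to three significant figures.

Lower segment x·R_p = 10.22 Ω; upper segment (1−x)·R_p = 32.18 Ω.
(x·R_p) ‖ R_L = 8.701 Ω.
Then V_out = V_supply · 8.701/(32.18 + 8.701) = 1.456 V.

V_out ≈ 1.46 V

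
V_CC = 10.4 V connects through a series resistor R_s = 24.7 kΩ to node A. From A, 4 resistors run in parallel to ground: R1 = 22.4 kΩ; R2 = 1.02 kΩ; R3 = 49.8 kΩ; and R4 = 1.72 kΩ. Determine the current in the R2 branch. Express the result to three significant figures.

Combine the parallel branches: R_p = (1/22.4 + 1/1.02 + 1/49.8 + 1/1.72)⁻¹ = 0.6148 kΩ.
V_A by voltage divider: V_A = 10.4 × 0.6148/(24.7 + 0.6148) = 0.2526 V.
Branch current I = V_A/R2 = 0.2526/1.02 = 0.2476 mA.

I ≈ 0.248 mA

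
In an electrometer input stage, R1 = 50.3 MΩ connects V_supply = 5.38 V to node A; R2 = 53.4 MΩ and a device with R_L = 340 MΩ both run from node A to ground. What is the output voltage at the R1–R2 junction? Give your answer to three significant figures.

V_out ≈ 2.57 V

First combine the lower leg with the load: R2 ‖ R_L = 46.15 MΩ.
Voltage divider with the loaded lower leg: V_out = 5.38 × 46.15/(50.3 + 46.15) = 5.38 × 0.4785 = 2.574 V.
(Unloaded it would be 2.77 V; the load pulls it down.)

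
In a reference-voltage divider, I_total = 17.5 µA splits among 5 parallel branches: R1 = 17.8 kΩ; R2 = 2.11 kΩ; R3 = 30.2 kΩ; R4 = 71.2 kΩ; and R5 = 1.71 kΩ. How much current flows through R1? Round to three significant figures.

I ≈ 0.846 µA

Conductances: ΣG = 1/17.8 + 1/2.11 + 1/30.2 + 1/71.2 + 1/1.71 = 1.162 (1/kΩ).
By the current-divider rule, I = I_total · G_k/ΣG = 17.5 × 0.04834 = 0.8460 µA.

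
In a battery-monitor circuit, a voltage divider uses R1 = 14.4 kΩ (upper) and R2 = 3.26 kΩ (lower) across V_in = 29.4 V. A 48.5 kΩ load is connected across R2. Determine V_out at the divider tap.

V_out ≈ 5.15 V

R2 ‖ R_L = (3.26 × 48.5)/(3.26 + 48.5) = 3.055 kΩ.
Then V_out = V_in · R2'/(R1 + R2') = 29.4 × 3.055/17.45 = 5.145 V.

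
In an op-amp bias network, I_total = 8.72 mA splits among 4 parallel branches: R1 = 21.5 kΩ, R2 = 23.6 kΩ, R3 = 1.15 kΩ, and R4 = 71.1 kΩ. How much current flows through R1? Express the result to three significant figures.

I ≈ 0.417 mA

ΣG = 1/21.5 + 1/23.6 + 1/1.15 + 1/71.1 = 0.9725.
By the current-divider rule, I = I_total · G_k/ΣG = 8.72 × 0.04783 = 0.4170 mA.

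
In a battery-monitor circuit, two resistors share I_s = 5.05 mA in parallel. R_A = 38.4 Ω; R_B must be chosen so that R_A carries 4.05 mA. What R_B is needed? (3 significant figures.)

Two-branch current divider: I_A = I_s · R_B/(R_A + R_B).
With f = 0.8020, R_B = R_A · f/(1−f) = 38.4 × 4.050 = 155.5 Ω.

R_B ≈ 156 Ω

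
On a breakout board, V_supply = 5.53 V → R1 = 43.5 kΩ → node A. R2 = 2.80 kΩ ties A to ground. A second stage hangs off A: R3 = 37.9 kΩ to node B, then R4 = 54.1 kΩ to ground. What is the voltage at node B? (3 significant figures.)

V_B ≈ 0.191 V

The second stage (R3 + R4 = 92.00 kΩ) loads node A in parallel with R2.
R2 ‖ (R3+R4) = 2.717 kΩ.
V_A = 5.53 × 2.717/(43.5 + 2.717) = 0.3251 V.
Stage 2 is unloaded, so V_B = V_A · R4/(R3+R4) = 0.3251 × 54.1/92.00 = 0.1912 V.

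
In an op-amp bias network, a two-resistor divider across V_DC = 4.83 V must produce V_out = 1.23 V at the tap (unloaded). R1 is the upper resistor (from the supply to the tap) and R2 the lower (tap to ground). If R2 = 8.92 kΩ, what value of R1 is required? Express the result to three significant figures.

R1 ≈ 26.1 kΩ

The divider ratio is R2/(R1+R2) = 1.23/4.83 = 0.2547.
Rearranging, R1 = R2·(1−k)/k = 8.92 × 2.927 = 26.11 kΩ.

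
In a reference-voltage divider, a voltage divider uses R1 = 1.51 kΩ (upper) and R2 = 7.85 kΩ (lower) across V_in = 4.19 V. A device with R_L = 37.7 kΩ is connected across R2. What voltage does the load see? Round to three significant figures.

V_out ≈ 3.40 V

First combine the lower leg with the load: R2 ‖ R_L = 6.497 kΩ.
Then V_out = V_in · R2'/(R1 + R2') = 4.19 × 6.497/8.007 = 3.400 V.
(Unloaded it would be 3.51 V; the load pulls it down.)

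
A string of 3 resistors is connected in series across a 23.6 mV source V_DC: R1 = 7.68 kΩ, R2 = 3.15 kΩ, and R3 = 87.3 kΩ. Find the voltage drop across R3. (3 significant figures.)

V ≈ 21.0 mV

Series total: ΣR = 7.68 + 3.15 + 87.3 = 98.13 kΩ.
V = V_DC · R/ΣR = 23.6 × 0.8896 = 21.00 mV.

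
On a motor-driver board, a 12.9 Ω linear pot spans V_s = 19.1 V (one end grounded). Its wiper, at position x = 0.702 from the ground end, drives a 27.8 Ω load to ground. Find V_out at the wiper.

V_out ≈ 12.2 V

Split the track: R_lower = x·R_p = 9.056 Ω, R_upper = (1−x)·R_p = 3.844 Ω.
Lower segment in parallel with the load: 9.056 ‖ 27.8 = 6.831 Ω.
Loaded-divider output: V_out = 19.1 × 0.6399 = 12.22 V.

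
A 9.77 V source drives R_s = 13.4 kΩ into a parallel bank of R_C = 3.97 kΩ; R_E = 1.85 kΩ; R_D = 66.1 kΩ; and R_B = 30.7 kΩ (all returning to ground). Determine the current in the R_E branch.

I ≈ 0.431 mA

Equivalent of the parallel group: R_p = 1.190 kΩ.
Node voltage V_A = V_DC · R_p/(R_s + R_p) = 9.77 × 0.08158 = 0.7970 V.
I(R_E) = V_A / R_E = 0.7970/1.85 = 0.4308 mA.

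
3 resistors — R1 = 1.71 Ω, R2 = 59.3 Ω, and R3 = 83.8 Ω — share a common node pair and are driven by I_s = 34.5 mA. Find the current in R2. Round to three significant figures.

ΣG = 1/1.71 + 1/59.3 + 1/83.8 = 0.6136.
Current divider: I(R2) = I_s · G_k/ΣG = 34.5 × (0.01686/0.6136) = 34.5 × 0.02748 = 0.9482 mA.

I ≈ 0.948 mA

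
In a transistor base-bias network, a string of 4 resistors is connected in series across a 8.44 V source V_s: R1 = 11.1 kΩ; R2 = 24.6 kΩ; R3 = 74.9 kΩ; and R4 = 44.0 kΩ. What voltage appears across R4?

V ≈ 2.40 V

ΣR = 11.1 + 24.6 + 74.9 + 44.0 = 154.6 kΩ.
V = V_s · R/ΣR = 8.44 × 0.2846 = 2.402 V.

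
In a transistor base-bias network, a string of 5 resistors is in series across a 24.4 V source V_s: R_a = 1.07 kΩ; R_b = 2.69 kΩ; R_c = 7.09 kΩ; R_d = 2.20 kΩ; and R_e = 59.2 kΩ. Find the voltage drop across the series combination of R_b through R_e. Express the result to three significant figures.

V ≈ 24.0 V

Total series resistance ΣR = 1.07 + 2.69 + 7.09 + 2.20 + 59.2 = 72.25 kΩ.
R_{R_b..R_e} = 2.69 + 7.09 + 2.20 + 59.2 = 71.18 kΩ.
Voltage divider: V = V_s · (71.18 / 72.25) = 24.4 × 0.9852 = 24.04 V.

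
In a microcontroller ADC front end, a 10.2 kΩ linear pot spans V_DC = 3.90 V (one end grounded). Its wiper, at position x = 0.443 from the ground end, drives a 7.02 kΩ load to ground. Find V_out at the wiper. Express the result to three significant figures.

Lower segment x·R_p = 4.519 kΩ; upper segment (1−x)·R_p = 5.681 kΩ.
Lower segment in parallel with the load: 4.519 ‖ 7.02 = 2.749 kΩ.
Then V_out = V_DC · 2.749/(5.681 + 2.749) = 1.272 V.

V_out ≈ 1.27 V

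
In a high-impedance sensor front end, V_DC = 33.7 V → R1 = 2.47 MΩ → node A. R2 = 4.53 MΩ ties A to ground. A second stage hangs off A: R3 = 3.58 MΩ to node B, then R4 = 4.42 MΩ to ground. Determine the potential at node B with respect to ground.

V_B ≈ 10.0 V

Node A sees R2 in parallel with the series input of stage 2, R3 + R4 = 8.000 MΩ.
Effective lower resistance at A: R2 ‖ 8.000 = 2.892 MΩ.
First divider: V_A = V_DC · 2.892/(2.47 + 2.892) = 18.18 V.
V_B = V_A × 0.5525 = 10.04 V.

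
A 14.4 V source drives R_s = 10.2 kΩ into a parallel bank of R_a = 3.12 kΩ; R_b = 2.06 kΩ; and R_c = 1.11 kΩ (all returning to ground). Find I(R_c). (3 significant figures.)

Parallel bank: R_p = 1/(1/3.12 + 1/2.06 + 1/1.11) = 0.5859 kΩ.
V_A by voltage divider: V_A = 14.4 × 0.5859/(10.2 + 0.5859) = 0.7822 V.
Branch current I = V_A/R_c = 0.7822/1.11 = 0.7047 mA.
(Check via current divider: I_total = 1.335 mA; share G_k/ΣG = 0.5278 → same result.)

I ≈ 0.705 mA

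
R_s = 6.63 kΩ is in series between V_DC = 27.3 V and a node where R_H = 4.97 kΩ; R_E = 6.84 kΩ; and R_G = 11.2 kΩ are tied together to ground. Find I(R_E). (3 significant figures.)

I ≈ 1.02 mA

Equivalent of the parallel group: R_p = 2.290 kΩ.
V_A = 27.3 × 2.290/8.920 = 7.009 V.
Branch current I = V_A/R_E = 7.009/6.84 = 1.025 mA.
(Check via current divider: I_total = 3.061 mA; share G_k/ΣG = 0.3348 → same result.)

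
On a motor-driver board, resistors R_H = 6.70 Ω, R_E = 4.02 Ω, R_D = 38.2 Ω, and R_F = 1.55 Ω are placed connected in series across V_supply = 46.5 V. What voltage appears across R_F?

V ≈ 1.43 V

Total series resistance ΣR = 6.70 + 4.02 + 38.2 + 1.55 = 50.47 Ω.
Voltage divider: V = V_supply · (1.550 / 50.47) = 46.5 × 0.03071 = 1.428 V.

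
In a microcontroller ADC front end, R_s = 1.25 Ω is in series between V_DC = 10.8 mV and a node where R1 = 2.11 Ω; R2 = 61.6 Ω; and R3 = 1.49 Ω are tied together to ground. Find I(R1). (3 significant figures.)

I ≈ 2.09 mA

Combine the parallel branches: R_p = (1/2.11 + 1/61.6 + 1/1.49)⁻¹ = 0.8611 Ω.
V_A = 10.8 × 0.8611/2.111 = 4.405 mV.
I(R1) = V_A / R1 = 4.405/2.11 = 2.088 mA.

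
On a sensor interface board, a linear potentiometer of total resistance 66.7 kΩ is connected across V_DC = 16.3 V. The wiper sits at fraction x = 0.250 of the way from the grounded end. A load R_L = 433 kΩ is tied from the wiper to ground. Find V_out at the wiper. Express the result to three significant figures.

Lower segment x·R_p = 16.68 kΩ; upper segment (1−x)·R_p = 50.03 kΩ.
Lower segment in parallel with the load: 16.68 ‖ 433 = 16.06 kΩ.
Then V_out = V_DC · 16.06/(50.03 + 16.06) = 3.961 V.

V_out ≈ 3.96 V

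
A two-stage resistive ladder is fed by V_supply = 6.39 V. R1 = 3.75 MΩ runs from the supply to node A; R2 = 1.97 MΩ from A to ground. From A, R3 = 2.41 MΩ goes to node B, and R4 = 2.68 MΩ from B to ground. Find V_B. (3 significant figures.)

Looking into the second stage from A: R3 + R4 = 5.090 MΩ appears in parallel with R2.
R2 ‖ (R3+R4) = 1.420 MΩ.
First divider: V_A = V_supply · 1.420/(3.75 + 1.420) = 1.755 V.
V_B = V_A × 0.5265 = 0.9242 V.

V_B ≈ 0.924 V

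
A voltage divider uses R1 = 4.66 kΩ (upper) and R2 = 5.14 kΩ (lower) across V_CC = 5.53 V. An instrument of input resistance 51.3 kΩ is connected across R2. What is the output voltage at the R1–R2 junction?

First combine the lower leg with the load: R2 ‖ R_L = 4.672 kΩ.
Voltage divider with the loaded lower leg: V_out = 5.53 × 4.672/(4.66 + 4.672) = 5.53 × 0.5006 = 2.769 V.

V_out ≈ 2.77 V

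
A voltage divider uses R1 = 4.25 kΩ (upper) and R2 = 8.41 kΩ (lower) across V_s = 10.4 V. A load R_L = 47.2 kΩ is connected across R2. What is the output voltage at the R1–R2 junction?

V_out ≈ 6.52 V

R2 ‖ R_L = (8.41 × 47.2)/(8.41 + 47.2) = 7.138 kΩ.
Now apply the divider: V_out = 10.4 × 0.6268 = 6.519 V.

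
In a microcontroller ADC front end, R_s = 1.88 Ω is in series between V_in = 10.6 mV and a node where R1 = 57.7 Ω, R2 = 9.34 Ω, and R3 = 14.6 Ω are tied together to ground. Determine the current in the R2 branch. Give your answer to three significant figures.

Equivalent of the parallel group: R_p = 5.184 Ω.
V_A by voltage divider: V_A = 10.6 × 5.184/(1.88 + 5.184) = 7.779 mV.
I(R2) = V_A / R2 = 7.779/9.34 = 0.8329 mA.

I ≈ 0.833 mA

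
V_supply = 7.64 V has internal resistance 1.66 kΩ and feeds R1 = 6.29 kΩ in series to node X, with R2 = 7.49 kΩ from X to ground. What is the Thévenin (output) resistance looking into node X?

R1' = 1.66 + 6.29 = 7.950 kΩ (source resistance + R1).
Zeroing V_supply shorts the top of R1' to ground, so R_th = R1' ‖ R2 = 3.857 kΩ.

R_th ≈ 3.86 kΩ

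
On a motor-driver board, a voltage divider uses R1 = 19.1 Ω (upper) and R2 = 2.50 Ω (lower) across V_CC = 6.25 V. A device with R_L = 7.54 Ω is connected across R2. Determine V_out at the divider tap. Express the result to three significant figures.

First combine the lower leg with the load: R2 ‖ R_L = 1.877 Ω.
Voltage divider with the loaded lower leg: V_out = 6.25 × 1.877/(19.1 + 1.877) = 6.25 × 0.08950 = 0.5594 V.

V_out ≈ 0.559 V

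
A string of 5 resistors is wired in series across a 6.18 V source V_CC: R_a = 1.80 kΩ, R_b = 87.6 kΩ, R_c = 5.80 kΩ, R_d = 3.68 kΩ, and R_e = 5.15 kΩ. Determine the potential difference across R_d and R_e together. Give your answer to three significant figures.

V ≈ 0.525 V

ΣR = 1.80 + 87.6 + 5.80 + 3.68 + 5.15 = 104.0 kΩ.
R_{R_d..R_e} = 3.68 + 5.15 = 8.830 kΩ.
By the voltage-divider rule, V = 6.18 × 8.830/104.0 = 0.5246 V.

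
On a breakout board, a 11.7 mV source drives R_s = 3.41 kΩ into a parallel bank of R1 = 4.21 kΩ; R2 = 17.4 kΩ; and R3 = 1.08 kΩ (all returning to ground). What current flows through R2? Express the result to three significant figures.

Parallel bank: R_p = 1/(1/4.21 + 1/17.4 + 1/1.08) = 0.8190 kΩ.
V_A by voltage divider: V_A = 11.7 × 0.8190/(3.41 + 0.8190) = 2.266 mV.
Branch current I = V_A/R2 = 2.266/17.4 = 0.1302 µA.

I ≈ 0.130 µA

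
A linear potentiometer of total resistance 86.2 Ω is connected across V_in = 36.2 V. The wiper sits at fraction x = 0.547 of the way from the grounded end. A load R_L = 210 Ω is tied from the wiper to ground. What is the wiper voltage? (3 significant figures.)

V_out ≈ 18.0 V

Split the track: R_lower = x·R_p = 47.15 Ω, R_upper = (1−x)·R_p = 39.05 Ω.
(x·R_p) ‖ R_L = 38.51 Ω.
Then V_out = V_in · 38.51/(39.05 + 38.51) = 17.97 V.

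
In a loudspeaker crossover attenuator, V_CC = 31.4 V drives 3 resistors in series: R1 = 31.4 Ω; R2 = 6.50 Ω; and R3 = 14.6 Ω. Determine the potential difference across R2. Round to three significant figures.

Total series resistance ΣR = 31.4 + 6.50 + 14.6 = 52.50 Ω.
Voltage divider: V = V_CC · (6.500 / 52.50) = 31.4 × 0.1238 = 3.888 V.

V ≈ 3.89 V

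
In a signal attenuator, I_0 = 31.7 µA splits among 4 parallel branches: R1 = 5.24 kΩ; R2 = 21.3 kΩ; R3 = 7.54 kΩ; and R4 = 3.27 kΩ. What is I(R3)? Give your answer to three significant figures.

I ≈ 6.22 µA

Total conductance ΣG = 1/5.24 + 1/21.3 + 1/7.54 + 1/3.27 = 0.6762 (units of 1/kΩ).
R3 takes the fraction G_k/ΣG = 0.1326/0.6762 = 0.1961, so I = 31.7 × 0.1961 = 6.217 µA.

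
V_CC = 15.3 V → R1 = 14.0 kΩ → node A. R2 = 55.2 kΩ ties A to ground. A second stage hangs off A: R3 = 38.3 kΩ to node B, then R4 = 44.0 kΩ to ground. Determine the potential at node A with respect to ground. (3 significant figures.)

Node A sees R2 in parallel with the series input of stage 2, R3 + R4 = 82.30 kΩ.
Effective lower resistance at A: R2 ‖ 82.30 = 33.04 kΩ.
V_A = 15.3 × 33.04/(14.0 + 33.04) = 10.75 V.

V_A ≈ 10.7 V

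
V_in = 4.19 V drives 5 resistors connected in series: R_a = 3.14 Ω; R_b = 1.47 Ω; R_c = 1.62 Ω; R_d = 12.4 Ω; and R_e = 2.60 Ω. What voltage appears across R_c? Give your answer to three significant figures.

V ≈ 0.320 V

ΣR = 3.14 + 1.47 + 1.62 + 12.4 + 2.60 = 21.23 Ω.
Voltage divider: V = V_in · (1.620 / 21.23) = 4.19 × 0.07631 = 0.3197 V.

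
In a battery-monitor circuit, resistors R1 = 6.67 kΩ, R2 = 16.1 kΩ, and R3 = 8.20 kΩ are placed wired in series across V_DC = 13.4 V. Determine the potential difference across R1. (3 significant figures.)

V ≈ 2.89 V

Series total: ΣR = 6.67 + 16.1 + 8.20 = 30.97 kΩ.
By the voltage-divider rule, V = 13.4 × 6.670/30.97 = 2.886 V.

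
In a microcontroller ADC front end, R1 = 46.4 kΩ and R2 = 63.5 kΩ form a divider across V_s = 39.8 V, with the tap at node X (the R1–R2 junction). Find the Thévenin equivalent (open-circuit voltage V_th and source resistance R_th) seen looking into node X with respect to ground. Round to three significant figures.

V_th ≈ 23.0 V, R_th ≈ 26.8 kΩ

With X open, the divider is unloaded: V_th = 39.8 × 63.5/109.9 = 23.00 V.
Looking into X with the source shorted: R_th = R1·R2/(R1+R2) = 46.40 × 63.5/109.9 = 26.81 kΩ.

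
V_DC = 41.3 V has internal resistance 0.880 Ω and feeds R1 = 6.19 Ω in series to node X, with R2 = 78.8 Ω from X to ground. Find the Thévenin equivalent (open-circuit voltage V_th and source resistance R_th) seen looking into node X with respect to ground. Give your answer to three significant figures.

V_th ≈ 37.9 V, R_th ≈ 6.49 Ω

R1' = 0.880 + 6.19 = 7.070 Ω (source resistance + R1).
Open-circuit (no load on X): V_th = V_DC · R2/(R1' + R2) = 41.3 × 78.8/(7.070 + 78.8) = 37.90 V.
Looking into X with the source shorted: R_th = R1'·R2/(R1'+R2) = 7.070 × 78.8/85.87 = 6.488 Ω.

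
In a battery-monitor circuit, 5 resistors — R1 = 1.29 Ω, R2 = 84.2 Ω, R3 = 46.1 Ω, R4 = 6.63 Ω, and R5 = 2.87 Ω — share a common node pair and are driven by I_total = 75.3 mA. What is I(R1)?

I ≈ 44.6 mA

Conductances: ΣG = 1/1.29 + 1/84.2 + 1/46.1 + 1/6.63 + 1/2.87 = 1.308 (1/Ω).
R1 takes the fraction G_k/ΣG = 0.7752/1.308 = 0.5926, so I = 75.3 × 0.5926 = 44.63 mA.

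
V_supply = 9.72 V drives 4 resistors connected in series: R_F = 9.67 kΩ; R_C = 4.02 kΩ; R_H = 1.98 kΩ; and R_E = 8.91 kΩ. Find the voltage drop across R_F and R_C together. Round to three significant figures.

V ≈ 5.41 V

Series total: ΣR = 9.67 + 4.02 + 1.98 + 8.91 = 24.58 kΩ.
R_{R_F..R_C} = 9.67 + 4.02 = 13.69 kΩ.
By the voltage-divider rule, V = 9.72 × 13.69/24.58 = 5.414 V.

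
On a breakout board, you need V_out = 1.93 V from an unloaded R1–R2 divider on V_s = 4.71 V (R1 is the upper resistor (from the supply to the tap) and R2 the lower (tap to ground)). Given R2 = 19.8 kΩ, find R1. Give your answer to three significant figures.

The divider ratio is R2/(R1+R2) = 1.93/4.71 = 0.4098.
R1 = R2·(1/k − 1) = 19.8 × 1.440 = 28.52 kΩ.

R1 ≈ 28.5 kΩ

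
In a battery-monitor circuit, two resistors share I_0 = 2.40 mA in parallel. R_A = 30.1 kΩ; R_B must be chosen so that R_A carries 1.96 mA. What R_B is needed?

In a two-way split, I_A/I_0 = R_B/(R_A + R_B).
With f = 0.8167, R_B = R_A · f/(1−f) = 30.1 × 4.455 = 134.1 kΩ.

R_B ≈ 134 kΩ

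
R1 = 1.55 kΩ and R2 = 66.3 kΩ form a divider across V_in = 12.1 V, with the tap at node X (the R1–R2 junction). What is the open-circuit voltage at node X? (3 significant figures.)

Open-circuit (no load on X): V_th = V_in · R2/(R1 + R2) = 12.1 × 66.3/(1.550 + 66.3) = 11.82 V.

V_th ≈ 11.8 V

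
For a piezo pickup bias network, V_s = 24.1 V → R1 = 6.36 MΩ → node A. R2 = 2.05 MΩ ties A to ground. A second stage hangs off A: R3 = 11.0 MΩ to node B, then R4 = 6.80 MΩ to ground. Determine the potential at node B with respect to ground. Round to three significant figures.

Looking into the second stage from A: R3 + R4 = 17.80 MΩ appears in parallel with R2.
R2 ‖ (R3+R4) = 1.838 MΩ.
So V_A = 24.1 × 0.2242 = 5.404 V.
V_B = V_A × 0.3820 = 2.064 V.

V_B ≈ 2.06 V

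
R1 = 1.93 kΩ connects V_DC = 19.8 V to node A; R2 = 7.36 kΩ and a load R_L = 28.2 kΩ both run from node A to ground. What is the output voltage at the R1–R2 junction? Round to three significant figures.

V_out ≈ 14.9 V

First combine the lower leg with the load: R2 ‖ R_L = 5.837 kΩ.
Voltage divider with the loaded lower leg: V_out = 19.8 × 5.837/(1.93 + 5.837) = 19.8 × 0.7515 = 14.88 V.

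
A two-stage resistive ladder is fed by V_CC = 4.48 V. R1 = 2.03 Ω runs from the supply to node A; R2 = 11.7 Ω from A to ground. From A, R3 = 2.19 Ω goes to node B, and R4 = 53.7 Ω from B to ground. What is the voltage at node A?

The second stage (R3 + R4 = 55.89 Ω) loads node A in parallel with R2.
R2 ‖ (R3+R4) = 9.675 Ω.
So V_A = 4.48 × 0.8266 = 3.703 V.

V_A ≈ 3.70 V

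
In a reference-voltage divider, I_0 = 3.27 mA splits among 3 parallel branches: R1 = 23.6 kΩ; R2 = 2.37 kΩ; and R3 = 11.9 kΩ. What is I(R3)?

I ≈ 0.501 mA

ΣG = 1/23.6 + 1/2.37 + 1/11.9 = 0.5483.
By the current-divider rule, I = I_0 · G_k/ΣG = 3.27 × 0.1532 = 0.5011 mA.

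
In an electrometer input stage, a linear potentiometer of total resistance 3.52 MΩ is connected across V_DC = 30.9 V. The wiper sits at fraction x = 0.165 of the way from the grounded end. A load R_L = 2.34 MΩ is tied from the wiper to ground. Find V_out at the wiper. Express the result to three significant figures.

The pot divides into 2.939 MΩ above the wiper and 0.5808 MΩ below.
(x·R_p) ‖ R_L = 0.4653 MΩ.
V_out = 30.9 × 0.4653/(2.939 + 0.4653) = 4.223 V.

V_out ≈ 4.22 V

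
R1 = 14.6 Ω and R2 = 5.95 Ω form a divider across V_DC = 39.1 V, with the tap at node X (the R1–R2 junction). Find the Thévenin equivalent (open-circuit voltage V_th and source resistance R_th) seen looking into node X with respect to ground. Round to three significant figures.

V_th is the unloaded tap voltage: V_DC · R2/(R1+R2) = 39.1 × 0.2895 = 11.32 V.
Looking into X with the source shorted: R_th = R1·R2/(R1+R2) = 14.60 × 5.95/20.55 = 4.227 Ω.

V_th ≈ 11.3 V, R_th ≈ 4.23 Ω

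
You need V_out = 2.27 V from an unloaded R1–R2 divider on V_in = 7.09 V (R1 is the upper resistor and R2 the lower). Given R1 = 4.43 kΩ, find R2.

V_out/V_in = R2/(R1+R2) = 0.3202.
So R2 = R1 · V_out/(V_in − V_out) = 4.43 × 2.27/(7.09 − 2.27) = 4.43 × 0.4710 = 2.086 kΩ.

R2 ≈ 2.09 kΩ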